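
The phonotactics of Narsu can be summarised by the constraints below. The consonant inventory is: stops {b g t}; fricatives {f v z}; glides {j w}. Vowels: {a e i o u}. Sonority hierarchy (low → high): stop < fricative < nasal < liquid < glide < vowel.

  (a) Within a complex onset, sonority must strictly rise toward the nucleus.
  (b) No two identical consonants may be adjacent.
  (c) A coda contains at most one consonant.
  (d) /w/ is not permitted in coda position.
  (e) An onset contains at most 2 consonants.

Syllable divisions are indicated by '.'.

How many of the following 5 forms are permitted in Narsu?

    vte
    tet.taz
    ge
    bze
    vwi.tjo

vte — violates constraint (a): syllable 1 onset /vt/: /v/ (fricative, 2) → /t/ (stop, 1) does not rise → not permitted
tet.taz — violates constraint (b): adjacent identical consonants /tt/ → not permitted
ge — σ1 onset /g/, coda /∅/ ok → permitted
bze — σ1 onset /bz/ (1→2 rises), coda /∅/ ok → permitted
vwi.tjo — σ1 onset /vw/ (2→5 rises), coda /∅/ ok; σ2 onset /tj/ (1→5 rises), coda /∅/ ok → permitted
Permitted: ge, bze, vwi.tjo → 3.

3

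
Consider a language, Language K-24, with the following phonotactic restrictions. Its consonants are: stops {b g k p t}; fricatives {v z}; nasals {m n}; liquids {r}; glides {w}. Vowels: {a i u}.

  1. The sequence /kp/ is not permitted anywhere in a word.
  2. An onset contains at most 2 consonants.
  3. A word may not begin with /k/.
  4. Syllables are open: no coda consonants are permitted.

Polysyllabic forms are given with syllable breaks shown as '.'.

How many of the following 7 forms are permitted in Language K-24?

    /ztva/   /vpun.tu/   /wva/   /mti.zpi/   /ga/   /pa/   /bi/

/ztva/ — violates constraint 2: syllable 1 onset /ztv/ has 3 consonants (> 2) → not permitted
/vpun.tu/ — violates constraint 4: syllable 1 coda /n/ has 1 consonant (> 0) → not permitted
/wva/ — σ1 onset /wv/ (2C), coda /∅/ ok → permitted
/mti.zpi/ — σ1 onset /mt/ (2C), coda /∅/ ok; σ2 onset /zp/ (2C), coda /∅/ ok → permitted
/ga/ — σ1 onset /g/, coda /∅/ ok → permitted
/pa/ — σ1 onset /p/, coda /∅/ ok → permitted
/bi/ — σ1 onset /b/, coda /∅/ ok → permitted
Permitted: /wva/, /mti.zpi/, /ga/, /pa/, /bi/ → 5.

5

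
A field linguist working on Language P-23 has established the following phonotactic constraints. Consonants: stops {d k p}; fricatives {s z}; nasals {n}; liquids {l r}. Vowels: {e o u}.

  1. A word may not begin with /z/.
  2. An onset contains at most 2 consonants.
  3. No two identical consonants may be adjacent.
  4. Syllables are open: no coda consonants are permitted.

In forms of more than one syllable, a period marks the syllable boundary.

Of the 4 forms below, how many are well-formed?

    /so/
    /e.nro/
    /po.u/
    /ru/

/so/ — σ1 onset /s/, coda /∅/ ok → well-formed
/e.nro/ — σ1 onset /∅/, coda /∅/ ok; σ2 onset /nr/ (2C), coda /∅/ ok → well-formed
/po.u/ — σ1 onset /p/, coda /∅/ ok; σ2 onset /∅/, coda /∅/ ok → well-formed
/ru/ — σ1 onset /r/, coda /∅/ ok → well-formed
Well-formed: /so/, /e.nro/, /po.u/, /ru/ → 4.

4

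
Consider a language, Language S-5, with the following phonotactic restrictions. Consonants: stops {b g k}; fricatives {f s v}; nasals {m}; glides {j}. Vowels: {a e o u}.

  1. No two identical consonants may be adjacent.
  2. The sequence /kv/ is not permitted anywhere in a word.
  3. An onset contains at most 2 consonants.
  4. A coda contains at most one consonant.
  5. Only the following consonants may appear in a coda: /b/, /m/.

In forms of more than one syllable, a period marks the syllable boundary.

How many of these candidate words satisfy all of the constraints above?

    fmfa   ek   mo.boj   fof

fmfa — violates constraint 3: syllable 1 onset /fmf/ has 3 consonants (> 2) → not permitted
ek — violates constraint 5: syllable 1 coda contains /k/, which is not a licensed coda consonant → not permitted
mo.boj — violates constraint 5: syllable 2 coda contains /j/, which is not a licensed coda consonant → not permitted
fof — violates constraint 5: syllable 1 coda contains /f/, which is not a licensed coda consonant → not permitted
No form is permitted → 0.

0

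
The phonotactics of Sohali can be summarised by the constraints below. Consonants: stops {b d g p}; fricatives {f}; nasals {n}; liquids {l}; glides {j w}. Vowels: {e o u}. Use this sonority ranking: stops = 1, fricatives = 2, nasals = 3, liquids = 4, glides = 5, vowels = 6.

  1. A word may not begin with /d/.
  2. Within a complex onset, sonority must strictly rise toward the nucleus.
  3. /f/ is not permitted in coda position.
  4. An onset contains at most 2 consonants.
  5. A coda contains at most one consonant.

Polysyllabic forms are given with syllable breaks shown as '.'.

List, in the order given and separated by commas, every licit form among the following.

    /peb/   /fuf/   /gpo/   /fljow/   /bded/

/peb/ — σ1 onset /p/, coda /b/ ok → licit
/fuf/ — violates constraint 3: syllable 1 coda contains /f/ → illicit
/gpo/ — violates constraint 2: syllable 1 onset /gp/: /g/ (stop, 1) → /p/ (stop, 1) does not rise → illicit
/fljow/ — violates constraint 4: syllable 1 onset /flj/ has 3 consonants (> 2) → illicit
/bded/ — violates constraint 2: syllable 1 onset /bd/: /b/ (stop, 1) → /d/ (stop, 1) does not rise → illicit

/peb/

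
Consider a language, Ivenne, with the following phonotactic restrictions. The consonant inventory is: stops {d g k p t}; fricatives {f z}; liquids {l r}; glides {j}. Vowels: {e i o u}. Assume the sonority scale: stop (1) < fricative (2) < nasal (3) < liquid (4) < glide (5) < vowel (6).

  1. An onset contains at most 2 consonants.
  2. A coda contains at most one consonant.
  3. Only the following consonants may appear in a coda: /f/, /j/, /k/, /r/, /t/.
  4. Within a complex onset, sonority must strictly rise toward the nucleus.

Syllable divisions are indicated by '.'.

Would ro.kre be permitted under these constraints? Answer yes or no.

yes

ro.kre — σ1 onset /r/, coda /∅/ ok; σ2 onset /kr/ (1→4 rises), coda /∅/ ok → permitted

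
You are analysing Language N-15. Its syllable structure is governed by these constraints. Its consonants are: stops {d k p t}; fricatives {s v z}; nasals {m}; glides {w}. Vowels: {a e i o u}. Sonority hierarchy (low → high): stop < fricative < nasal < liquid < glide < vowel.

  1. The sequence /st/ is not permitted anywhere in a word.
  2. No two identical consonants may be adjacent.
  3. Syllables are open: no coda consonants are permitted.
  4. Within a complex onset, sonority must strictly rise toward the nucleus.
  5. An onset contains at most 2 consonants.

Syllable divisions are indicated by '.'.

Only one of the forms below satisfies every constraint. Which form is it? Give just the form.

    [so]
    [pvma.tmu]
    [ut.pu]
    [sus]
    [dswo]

[so] — σ1 onset /s/, coda /∅/ ok → permitted
[pvma.tmu] — violates constraint 5: syllable 1 onset /pvm/ has 3 consonants (> 2) → not permitted
[ut.pu] — violates constraint 3: syllable 1 coda /t/ has 1 consonant (> 0) → not permitted
[sus] — violates constraint 3: syllable 1 coda /s/ has 1 consonant (> 0) → not permitted
[dswo] — violates constraint 5: syllable 1 onset /dsw/ has 3 consonants (> 2) → not permitted

[so]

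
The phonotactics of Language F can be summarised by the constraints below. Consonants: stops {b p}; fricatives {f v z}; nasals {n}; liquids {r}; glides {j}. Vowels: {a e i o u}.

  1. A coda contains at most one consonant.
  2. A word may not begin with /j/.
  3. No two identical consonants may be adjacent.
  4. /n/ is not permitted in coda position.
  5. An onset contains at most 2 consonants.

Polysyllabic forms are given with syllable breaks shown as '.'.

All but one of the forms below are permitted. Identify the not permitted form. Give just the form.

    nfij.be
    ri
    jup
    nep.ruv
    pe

jup

nfij.be — σ1 onset /nf/ (2C), coda /j/ ok; σ2 onset /b/, coda /∅/ ok → permitted
ri — σ1 onset /r/, coda /∅/ ok → permitted
jup — violates constraint 2: word begins with /j/ → not permitted
nep.ruv — σ1 onset /n/, coda /p/ ok; σ2 onset /r/, coda /v/ ok → permitted
pe — σ1 onset /p/, coda /∅/ ok → permitted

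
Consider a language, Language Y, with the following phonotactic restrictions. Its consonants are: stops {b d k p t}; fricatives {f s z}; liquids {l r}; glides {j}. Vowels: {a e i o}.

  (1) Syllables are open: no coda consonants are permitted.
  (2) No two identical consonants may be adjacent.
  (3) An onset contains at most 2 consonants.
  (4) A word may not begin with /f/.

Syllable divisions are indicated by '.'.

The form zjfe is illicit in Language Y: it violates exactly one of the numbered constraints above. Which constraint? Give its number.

3

zjfe: syllable 1 onset /zjf/ has 3 consonants (> 2).
This is a violation of constraint 3: "An onset contains at most 2 consonants."
The remaining constraints (1, 2, 4) are satisfied.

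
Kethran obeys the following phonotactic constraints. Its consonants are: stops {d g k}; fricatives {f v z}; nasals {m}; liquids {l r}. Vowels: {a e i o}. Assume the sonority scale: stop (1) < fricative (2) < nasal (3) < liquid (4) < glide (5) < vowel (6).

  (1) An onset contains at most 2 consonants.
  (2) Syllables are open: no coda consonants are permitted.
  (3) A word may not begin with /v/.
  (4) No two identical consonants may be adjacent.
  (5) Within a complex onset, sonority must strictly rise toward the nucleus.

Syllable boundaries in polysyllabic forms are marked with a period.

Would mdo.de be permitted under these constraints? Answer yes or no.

mdo.de — violates constraint 5: syllable 1 onset /md/: /m/ (nasal, 3) → /d/ (stop, 1) does not rise → not permitted

no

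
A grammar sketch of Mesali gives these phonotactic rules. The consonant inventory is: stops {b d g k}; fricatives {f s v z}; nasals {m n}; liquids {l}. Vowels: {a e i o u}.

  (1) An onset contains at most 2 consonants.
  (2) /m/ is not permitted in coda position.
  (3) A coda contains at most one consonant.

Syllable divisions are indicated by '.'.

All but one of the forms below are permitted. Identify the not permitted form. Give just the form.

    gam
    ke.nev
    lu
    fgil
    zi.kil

gam

gam — violates constraint 2: syllable 1 coda contains /m/ → not permitted
ke.nev — σ1 onset /k/, coda /∅/ ok; σ2 onset /n/, coda /v/ ok → permitted
lu — σ1 onset /l/, coda /∅/ ok → permitted
fgil — σ1 onset /fg/ (2C), coda /l/ ok → permitted
zi.kil — σ1 onset /z/, coda /∅/ ok; σ2 onset /k/, coda /l/ ok → permitted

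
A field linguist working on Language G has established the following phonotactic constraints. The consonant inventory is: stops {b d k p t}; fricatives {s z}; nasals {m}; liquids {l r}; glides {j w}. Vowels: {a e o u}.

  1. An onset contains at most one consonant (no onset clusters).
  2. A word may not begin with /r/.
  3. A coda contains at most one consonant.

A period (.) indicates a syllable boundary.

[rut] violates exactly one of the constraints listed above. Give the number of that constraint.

2

[rut]: word begins with /r/.
This is a violation of constraint 2: "A word may not begin with /r/."
The remaining constraints (1, 3) are satisfied.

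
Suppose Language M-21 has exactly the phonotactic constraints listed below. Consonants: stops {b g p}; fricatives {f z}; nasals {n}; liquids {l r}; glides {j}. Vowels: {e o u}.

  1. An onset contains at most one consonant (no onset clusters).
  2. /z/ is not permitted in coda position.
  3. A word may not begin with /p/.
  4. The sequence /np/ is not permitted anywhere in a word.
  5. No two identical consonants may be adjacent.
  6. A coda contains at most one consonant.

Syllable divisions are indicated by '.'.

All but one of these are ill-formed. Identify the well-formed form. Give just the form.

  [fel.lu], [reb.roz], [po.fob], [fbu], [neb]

[neb]

[fel.lu] — violates constraint 5: adjacent identical consonants /ll/ → ill-formed
[reb.roz] — violates constraint 2: syllable 2 coda contains /z/ → ill-formed
[po.fob] — violates constraint 3: word begins with /p/ → ill-formed
[fbu] — violates constraint 1: syllable 1 onset /fb/ has 2 consonants (> 1) → ill-formed
[neb] — σ1 onset /n/, coda /b/ ok → well-formed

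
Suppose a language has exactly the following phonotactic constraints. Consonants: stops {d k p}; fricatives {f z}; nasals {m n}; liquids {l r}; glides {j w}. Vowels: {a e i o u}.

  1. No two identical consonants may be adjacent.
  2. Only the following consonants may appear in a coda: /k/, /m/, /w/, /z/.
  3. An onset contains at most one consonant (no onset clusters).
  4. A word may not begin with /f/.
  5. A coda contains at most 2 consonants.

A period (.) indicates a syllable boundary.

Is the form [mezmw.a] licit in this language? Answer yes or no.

no

[mezmw.a] — violates constraint 5: syllable 1 coda /zmw/ has 3 consonants (> 2) → illicit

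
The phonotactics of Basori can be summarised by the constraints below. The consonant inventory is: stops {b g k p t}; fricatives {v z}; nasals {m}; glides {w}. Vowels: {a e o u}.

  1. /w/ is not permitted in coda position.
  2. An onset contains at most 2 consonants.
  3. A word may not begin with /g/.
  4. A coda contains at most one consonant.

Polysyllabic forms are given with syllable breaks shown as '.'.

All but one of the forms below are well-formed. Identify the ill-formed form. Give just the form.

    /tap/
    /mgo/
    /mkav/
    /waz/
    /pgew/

/pgew/

/tap/ — σ1 onset /t/, coda /p/ ok → well-formed
/mgo/ — σ1 onset /mg/ (2C), coda /∅/ ok → well-formed
/mkav/ — σ1 onset /mk/ (2C), coda /v/ ok → well-formed
/waz/ — σ1 onset /w/, coda /z/ ok → well-formed
/pgew/ — violates constraint 1: syllable 1 coda contains /w/ → ill-formed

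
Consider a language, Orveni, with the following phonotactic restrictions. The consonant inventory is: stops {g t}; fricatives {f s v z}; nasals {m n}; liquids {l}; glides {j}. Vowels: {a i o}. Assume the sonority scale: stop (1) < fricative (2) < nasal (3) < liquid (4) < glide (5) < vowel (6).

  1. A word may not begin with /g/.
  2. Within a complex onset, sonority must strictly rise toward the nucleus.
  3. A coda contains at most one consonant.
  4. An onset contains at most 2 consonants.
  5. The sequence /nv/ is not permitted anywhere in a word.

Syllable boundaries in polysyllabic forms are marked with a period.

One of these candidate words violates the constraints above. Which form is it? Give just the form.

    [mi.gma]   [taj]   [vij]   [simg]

[simg]

[mi.gma] — σ1 onset /m/, coda /∅/ ok; σ2 onset /gm/ (1→3 rises), coda /∅/ ok → well-formed
[taj] — σ1 onset /t/, coda /j/ ok → well-formed
[vij] — σ1 onset /v/, coda /j/ ok → well-formed
[simg] — violates constraint 3: syllable 1 coda /mg/ has 2 consonants (> 1) → ill-formed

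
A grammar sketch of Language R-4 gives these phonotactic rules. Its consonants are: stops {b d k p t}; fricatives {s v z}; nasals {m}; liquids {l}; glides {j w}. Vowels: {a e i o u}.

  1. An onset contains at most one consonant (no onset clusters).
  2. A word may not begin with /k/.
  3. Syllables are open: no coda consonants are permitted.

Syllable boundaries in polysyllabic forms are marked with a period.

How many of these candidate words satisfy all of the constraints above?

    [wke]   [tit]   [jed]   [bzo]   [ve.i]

[wke] — violates constraint 1: syllable 1 onset /wk/ has 2 consonants (> 1) → phonotactically illegal
[tit] — violates constraint 3: syllable 1 coda /t/ has 1 consonant (> 0) → phonotactically illegal
[jed] — violates constraint 3: syllable 1 coda /d/ has 1 consonant (> 0) → phonotactically illegal
[bzo] — violates constraint 1: syllable 1 onset /bz/ has 2 consonants (> 1) → phonotactically illegal
[ve.i] — σ1 onset /v/, coda /∅/ ok; σ2 onset /∅/, coda /∅/ ok → phonotactically legal
Phonotactically legal: [ve.i] → 1.

1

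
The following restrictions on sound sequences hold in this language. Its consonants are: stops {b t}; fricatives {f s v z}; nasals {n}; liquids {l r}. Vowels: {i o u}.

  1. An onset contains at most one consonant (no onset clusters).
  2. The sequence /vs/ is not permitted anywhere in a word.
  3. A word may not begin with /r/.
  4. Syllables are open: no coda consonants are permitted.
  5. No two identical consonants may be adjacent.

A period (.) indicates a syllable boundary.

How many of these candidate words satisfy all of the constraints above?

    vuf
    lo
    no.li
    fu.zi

3

vuf — violates constraint 4: syllable 1 coda /f/ has 1 consonant (> 0) → illicit
lo — σ1 onset /l/, coda /∅/ ok → licit
no.li — σ1 onset /n/, coda /∅/ ok; σ2 onset /l/, coda /∅/ ok → licit
fu.zi — σ1 onset /f/, coda /∅/ ok; σ2 onset /z/, coda /∅/ ok → licit
Licit: lo, no.li, fu.zi → 3.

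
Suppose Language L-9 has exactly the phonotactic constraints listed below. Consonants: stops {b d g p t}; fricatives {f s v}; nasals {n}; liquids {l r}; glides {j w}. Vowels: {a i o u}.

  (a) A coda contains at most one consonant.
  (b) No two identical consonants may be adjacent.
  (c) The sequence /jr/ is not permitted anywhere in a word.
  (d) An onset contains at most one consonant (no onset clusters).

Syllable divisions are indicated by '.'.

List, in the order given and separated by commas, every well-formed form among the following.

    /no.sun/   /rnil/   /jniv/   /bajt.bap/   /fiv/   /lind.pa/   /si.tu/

/no.sun/ — σ1 onset /n/, coda /∅/ ok; σ2 onset /s/, coda /n/ ok → well-formed
/rnil/ — violates constraint (d): syllable 1 onset /rn/ has 2 consonants (> 1) → ill-formed
/jniv/ — violates constraint (d): syllable 1 onset /jn/ has 2 consonants (> 1) → ill-formed
/bajt.bap/ — violates constraint (a): syllable 1 coda /jt/ has 2 consonants (> 1) → ill-formed
/fiv/ — σ1 onset /f/, coda /v/ ok → well-formed
/lind.pa/ — violates constraint (a): syllable 1 coda /nd/ has 2 consonants (> 1) → ill-formed
/si.tu/ — σ1 onset /s/, coda /∅/ ok; σ2 onset /t/, coda /∅/ ok → well-formed

/no.sun/, /fiv/, /si.tu/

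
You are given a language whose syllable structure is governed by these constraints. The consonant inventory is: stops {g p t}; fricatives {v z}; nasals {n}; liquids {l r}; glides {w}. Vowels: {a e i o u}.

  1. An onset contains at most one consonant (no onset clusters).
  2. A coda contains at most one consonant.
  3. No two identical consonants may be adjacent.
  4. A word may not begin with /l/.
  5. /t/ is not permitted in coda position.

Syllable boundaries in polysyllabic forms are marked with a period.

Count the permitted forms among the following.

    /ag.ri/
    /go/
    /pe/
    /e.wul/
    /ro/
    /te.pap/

/ag.ri/ — σ1 onset /∅/, coda /g/ ok; σ2 onset /r/, coda /∅/ ok → permitted
/go/ — σ1 onset /g/, coda /∅/ ok → permitted
/pe/ — σ1 onset /p/, coda /∅/ ok → permitted
/e.wul/ — σ1 onset /∅/, coda /∅/ ok; σ2 onset /w/, coda /l/ ok → permitted
/ro/ — σ1 onset /r/, coda /∅/ ok → permitted
/te.pap/ — σ1 onset /t/, coda /∅/ ok; σ2 onset /p/, coda /p/ ok → permitted
Permitted: /ag.ri/, /go/, /pe/, /e.wul/, /ro/, /te.pap/ → 6.

6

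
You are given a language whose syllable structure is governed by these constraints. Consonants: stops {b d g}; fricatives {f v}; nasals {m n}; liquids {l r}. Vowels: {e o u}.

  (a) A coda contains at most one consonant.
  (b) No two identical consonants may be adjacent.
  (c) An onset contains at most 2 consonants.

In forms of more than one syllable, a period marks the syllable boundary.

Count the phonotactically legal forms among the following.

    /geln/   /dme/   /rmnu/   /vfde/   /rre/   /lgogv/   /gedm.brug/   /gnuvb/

/geln/ — violates constraint (a): syllable 1 coda /ln/ has 2 consonants (> 1) → phonotactically illegal
/dme/ — σ1 onset /dm/ (2C), coda /∅/ ok → phonotactically legal
/rmnu/ — violates constraint (c): syllable 1 onset /rmn/ has 3 consonants (> 2) → phonotactically illegal
/vfde/ — violates constraint (c): syllable 1 onset /vfd/ has 3 consonants (> 2) → phonotactically illegal
/rre/ — violates constraint (b): adjacent identical consonants /rr/ → phonotactically illegal
/lgogv/ — violates constraint (a): syllable 1 coda /gv/ has 2 consonants (> 1) → phonotactically illegal
/gedm.brug/ — violates constraint (a): syllable 1 coda /dm/ has 2 consonants (> 1) → phonotactically illegal
/gnuvb/ — violates constraint (a): syllable 1 coda /vb/ has 2 consonants (> 1) → phonotactically illegal
Phonotactically legal: /dme/ → 1.

1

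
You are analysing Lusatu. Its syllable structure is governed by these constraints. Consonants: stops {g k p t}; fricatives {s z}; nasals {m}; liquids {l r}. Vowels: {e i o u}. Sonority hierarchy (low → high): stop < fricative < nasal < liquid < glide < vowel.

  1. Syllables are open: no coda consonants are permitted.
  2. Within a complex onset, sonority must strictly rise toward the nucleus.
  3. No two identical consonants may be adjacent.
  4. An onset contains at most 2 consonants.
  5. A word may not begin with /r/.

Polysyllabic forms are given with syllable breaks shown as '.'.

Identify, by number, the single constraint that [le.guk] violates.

[le.guk]: syllable 2 coda /k/ has 1 consonant (> 0).
This is a violation of constraint 1: "Syllables are open: no coda consonants are permitted."
The remaining constraints (2, 3, 4, 5) are satisfied.

1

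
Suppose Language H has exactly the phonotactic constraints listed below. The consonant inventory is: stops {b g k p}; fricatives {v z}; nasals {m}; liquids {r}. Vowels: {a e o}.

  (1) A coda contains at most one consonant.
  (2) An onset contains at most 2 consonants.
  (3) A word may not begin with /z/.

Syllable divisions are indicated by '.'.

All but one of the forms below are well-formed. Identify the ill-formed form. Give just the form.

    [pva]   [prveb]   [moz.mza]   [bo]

[pva] — σ1 onset /pv/ (2C), coda /∅/ ok → well-formed
[prveb] — violates constraint 2: syllable 1 onset /prv/ has 3 consonants (> 2) → ill-formed
[moz.mza] — σ1 onset /m/, coda /z/ ok; σ2 onset /mz/ (2C), coda /∅/ ok → well-formed
[bo] — σ1 onset /b/, coda /∅/ ok → well-formed

[prveb]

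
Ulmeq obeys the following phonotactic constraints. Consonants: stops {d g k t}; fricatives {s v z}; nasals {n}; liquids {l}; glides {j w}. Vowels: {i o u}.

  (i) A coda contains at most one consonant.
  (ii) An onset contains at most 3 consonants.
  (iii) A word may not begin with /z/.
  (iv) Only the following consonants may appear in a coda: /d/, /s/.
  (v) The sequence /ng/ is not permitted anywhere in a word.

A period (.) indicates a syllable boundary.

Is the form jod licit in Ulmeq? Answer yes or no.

yes

jod — σ1 onset /j/, coda /d/ ok → licit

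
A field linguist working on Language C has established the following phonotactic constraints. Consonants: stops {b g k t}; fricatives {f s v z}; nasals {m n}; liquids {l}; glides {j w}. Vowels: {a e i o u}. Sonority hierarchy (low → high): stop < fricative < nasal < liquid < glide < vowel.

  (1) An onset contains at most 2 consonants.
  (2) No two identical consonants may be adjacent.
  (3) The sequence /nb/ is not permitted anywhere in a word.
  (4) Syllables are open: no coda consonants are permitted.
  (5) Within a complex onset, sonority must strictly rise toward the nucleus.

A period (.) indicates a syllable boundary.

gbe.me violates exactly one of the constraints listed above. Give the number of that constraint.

gbe.me: syllable 1 onset /gb/: /g/ (stop, 1) → /b/ (stop, 1) does not rise.
This is a violation of constraint 5: "Within a complex onset, sonority must strictly rise toward the nucleus."
The remaining constraints (1, 2, 3, 4) are satisfied.

5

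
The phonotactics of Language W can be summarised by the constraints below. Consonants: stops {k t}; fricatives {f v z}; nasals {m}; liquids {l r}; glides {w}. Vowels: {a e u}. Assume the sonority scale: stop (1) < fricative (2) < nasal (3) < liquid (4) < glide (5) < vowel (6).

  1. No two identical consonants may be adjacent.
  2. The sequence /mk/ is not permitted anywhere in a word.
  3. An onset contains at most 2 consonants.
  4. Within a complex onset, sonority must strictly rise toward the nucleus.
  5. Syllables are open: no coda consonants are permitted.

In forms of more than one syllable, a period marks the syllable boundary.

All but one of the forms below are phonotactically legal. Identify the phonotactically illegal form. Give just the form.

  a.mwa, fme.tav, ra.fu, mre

fme.tav

a.mwa — σ1 onset /∅/, coda /∅/ ok; σ2 onset /mw/ (3→5 rises), coda /∅/ ok → phonotactically legal
fme.tav — violates constraint 5: syllable 2 coda /v/ has 1 consonant (> 0) → phonotactically illegal
ra.fu — σ1 onset /r/, coda /∅/ ok; σ2 onset /f/, coda /∅/ ok → phonotactically legal
mre — σ1 onset /mr/ (3→4 rises), coda /∅/ ok → phonotactically legal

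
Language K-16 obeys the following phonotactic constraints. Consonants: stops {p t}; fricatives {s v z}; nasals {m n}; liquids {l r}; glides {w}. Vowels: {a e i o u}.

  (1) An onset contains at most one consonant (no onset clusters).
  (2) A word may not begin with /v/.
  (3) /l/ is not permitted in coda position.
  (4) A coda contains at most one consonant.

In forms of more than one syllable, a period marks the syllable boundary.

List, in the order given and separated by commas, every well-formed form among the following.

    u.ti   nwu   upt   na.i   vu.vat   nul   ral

u.ti — σ1 onset /∅/, coda /∅/ ok; σ2 onset /t/, coda /∅/ ok → well-formed
nwu — violates constraint 1: syllable 1 onset /nw/ has 2 consonants (> 1) → ill-formed
upt — violates constraint 4: syllable 1 coda /pt/ has 2 consonants (> 1) → ill-formed
na.i — σ1 onset /n/, coda /∅/ ok; σ2 onset /∅/, coda /∅/ ok → well-formed
vu.vat — violates constraint 2: word begins with /v/ → ill-formed
nul — violates constraint 3: syllable 1 coda contains /l/ → ill-formed
ral — violates constraint 3: syllable 1 coda contains /l/ → ill-formed

u.ti, na.i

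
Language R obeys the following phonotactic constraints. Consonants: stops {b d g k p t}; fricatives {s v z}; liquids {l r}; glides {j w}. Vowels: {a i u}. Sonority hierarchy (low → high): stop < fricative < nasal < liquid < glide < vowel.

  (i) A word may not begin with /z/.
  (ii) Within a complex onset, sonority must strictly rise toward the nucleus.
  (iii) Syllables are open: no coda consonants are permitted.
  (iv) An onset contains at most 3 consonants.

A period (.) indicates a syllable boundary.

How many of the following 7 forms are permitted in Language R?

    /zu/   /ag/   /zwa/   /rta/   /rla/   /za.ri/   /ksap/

/zu/ — violates constraint (i): word begins with /z/ → not permitted
/ag/ — violates constraint (iii): syllable 1 coda /g/ has 1 consonant (> 0) → not permitted
/zwa/ — violates constraint (i): word begins with /z/ → not permitted
/rta/ — violates constraint (ii): syllable 1 onset /rt/: /r/ (liquid, 4) → /t/ (stop, 1) does not rise → not permitted
/rla/ — violates constraint (ii): syllable 1 onset /rl/: /r/ (liquid, 4) → /l/ (liquid, 4) does not rise → not permitted
/za.ri/ — violates constraint (i): word begins with /z/ → not permitted
/ksap/ — violates constraint (iii): syllable 1 coda /p/ has 1 consonant (> 0) → not permitted
No form is permitted → 0.

0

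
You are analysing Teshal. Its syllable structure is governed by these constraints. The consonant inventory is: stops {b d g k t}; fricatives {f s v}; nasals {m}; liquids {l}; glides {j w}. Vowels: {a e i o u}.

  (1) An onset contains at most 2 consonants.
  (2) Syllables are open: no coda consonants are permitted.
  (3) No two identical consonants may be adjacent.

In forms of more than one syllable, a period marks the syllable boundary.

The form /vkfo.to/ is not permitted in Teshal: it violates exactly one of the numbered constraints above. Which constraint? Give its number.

1

/vkfo.to/: syllable 1 onset /vkf/ has 3 consonants (> 2).
This is a violation of constraint 1: "An onset contains at most 2 consonants."
The remaining constraints (2, 3) are satisfied.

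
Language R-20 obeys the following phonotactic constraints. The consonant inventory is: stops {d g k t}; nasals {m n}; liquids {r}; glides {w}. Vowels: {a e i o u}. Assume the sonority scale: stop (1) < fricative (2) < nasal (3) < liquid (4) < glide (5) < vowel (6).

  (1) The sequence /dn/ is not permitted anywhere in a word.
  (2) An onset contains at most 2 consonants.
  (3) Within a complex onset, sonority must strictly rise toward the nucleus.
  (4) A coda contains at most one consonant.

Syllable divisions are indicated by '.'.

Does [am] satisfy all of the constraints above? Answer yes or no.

yes

[am] — σ1 onset /∅/, coda /m/ ok → licit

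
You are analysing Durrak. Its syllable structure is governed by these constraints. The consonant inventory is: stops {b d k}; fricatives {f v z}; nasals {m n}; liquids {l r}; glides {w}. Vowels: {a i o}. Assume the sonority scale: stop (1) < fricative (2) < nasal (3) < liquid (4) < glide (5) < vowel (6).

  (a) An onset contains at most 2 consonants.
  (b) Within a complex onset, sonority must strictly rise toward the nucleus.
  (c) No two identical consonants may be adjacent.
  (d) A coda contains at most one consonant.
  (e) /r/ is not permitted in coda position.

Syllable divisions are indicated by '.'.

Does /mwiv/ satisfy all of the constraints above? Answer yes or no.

/mwiv/ — σ1 onset /mw/ (3→5 rises), coda /v/ ok → permitted

yes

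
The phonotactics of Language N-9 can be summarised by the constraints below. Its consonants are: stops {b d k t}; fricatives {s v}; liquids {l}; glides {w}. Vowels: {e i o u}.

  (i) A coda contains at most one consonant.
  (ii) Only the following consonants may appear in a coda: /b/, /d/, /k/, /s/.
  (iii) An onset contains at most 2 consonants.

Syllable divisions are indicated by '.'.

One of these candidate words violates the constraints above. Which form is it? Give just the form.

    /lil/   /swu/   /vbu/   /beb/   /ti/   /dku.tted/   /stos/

/lil/ — violates constraint (ii): syllable 1 coda contains /l/, which is not a licensed coda consonant → illicit
/swu/ — σ1 onset /sw/ (2C), coda /∅/ ok → licit
/vbu/ — σ1 onset /vb/ (2C), coda /∅/ ok → licit
/beb/ — σ1 onset /b/, coda /b/ ok → licit
/ti/ — σ1 onset /t/, coda /∅/ ok → licit
/dku.tted/ — σ1 onset /dk/ (2C), coda /∅/ ok; σ2 onset /tt/ (2C), coda /d/ ok → licit
/stos/ — σ1 onset /st/ (2C), coda /s/ ok → licit

/lil/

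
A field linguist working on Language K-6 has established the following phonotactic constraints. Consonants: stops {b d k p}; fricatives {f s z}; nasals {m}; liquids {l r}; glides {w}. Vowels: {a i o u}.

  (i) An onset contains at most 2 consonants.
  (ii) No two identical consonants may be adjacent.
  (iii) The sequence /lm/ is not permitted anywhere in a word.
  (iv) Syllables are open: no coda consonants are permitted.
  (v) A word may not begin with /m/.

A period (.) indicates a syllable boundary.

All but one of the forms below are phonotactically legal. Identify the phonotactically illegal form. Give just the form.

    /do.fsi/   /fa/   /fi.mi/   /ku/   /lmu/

/lmu/

/do.fsi/ — σ1 onset /d/, coda /∅/ ok; σ2 onset /fs/ (2C), coda /∅/ ok → phonotactically legal
/fa/ — σ1 onset /f/, coda /∅/ ok → phonotactically legal
/fi.mi/ — σ1 onset /f/, coda /∅/ ok; σ2 onset /m/, coda /∅/ ok → phonotactically legal
/ku/ — σ1 onset /k/, coda /∅/ ok → phonotactically legal
/lmu/ — violates constraint (iii): contains banned sequence /lm/ → phonotactically illegal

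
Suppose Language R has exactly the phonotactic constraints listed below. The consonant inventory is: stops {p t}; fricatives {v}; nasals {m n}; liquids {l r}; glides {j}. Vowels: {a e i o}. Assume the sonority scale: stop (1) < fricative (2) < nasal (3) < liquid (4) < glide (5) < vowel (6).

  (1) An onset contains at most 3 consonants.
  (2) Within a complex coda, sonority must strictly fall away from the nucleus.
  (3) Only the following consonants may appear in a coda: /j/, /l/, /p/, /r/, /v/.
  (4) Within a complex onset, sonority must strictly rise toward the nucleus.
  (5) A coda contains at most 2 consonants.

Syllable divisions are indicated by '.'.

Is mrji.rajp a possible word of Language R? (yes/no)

yes

mrji.rajp — σ1 onset /mrj/ (3→4→5 rises), coda /∅/ ok; σ2 onset /r/, coda /jp/ (5→1 falls) ok → well-formed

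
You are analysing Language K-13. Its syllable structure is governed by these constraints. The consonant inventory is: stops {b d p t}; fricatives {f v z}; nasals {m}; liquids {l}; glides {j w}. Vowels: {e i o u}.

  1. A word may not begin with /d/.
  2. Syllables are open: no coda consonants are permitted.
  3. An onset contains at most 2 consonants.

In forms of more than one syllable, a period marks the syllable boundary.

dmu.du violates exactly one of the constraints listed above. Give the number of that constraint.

dmu.du: word begins with /d/.
This is a violation of constraint 1: "A word may not begin with /d/."
The remaining constraints (2, 3) are satisfied.

1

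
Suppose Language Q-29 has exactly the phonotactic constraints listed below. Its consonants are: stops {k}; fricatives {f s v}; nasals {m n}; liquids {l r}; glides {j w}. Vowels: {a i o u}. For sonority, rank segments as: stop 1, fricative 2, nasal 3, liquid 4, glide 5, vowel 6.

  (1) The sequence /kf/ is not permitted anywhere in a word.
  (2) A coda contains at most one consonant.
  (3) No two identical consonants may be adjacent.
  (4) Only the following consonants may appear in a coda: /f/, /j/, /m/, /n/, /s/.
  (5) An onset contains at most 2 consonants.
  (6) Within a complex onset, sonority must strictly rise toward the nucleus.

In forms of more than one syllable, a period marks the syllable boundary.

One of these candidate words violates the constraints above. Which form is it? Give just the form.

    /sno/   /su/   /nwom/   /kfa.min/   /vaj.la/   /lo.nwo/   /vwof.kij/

/sno/ — σ1 onset /sn/ (2→3 rises), coda /∅/ ok → permitted
/su/ — σ1 onset /s/, coda /∅/ ok → permitted
/nwom/ — σ1 onset /nw/ (3→5 rises), coda /m/ ok → permitted
/kfa.min/ — violates constraint 1: contains banned sequence /kf/ → not permitted
/vaj.la/ — σ1 onset /v/, coda /j/ ok; σ2 onset /l/, coda /∅/ ok → permitted
/lo.nwo/ — σ1 onset /l/, coda /∅/ ok; σ2 onset /nw/ (3→5 rises), coda /∅/ ok → permitted
/vwof.kij/ — σ1 onset /vw/ (2→5 rises), coda /f/ ok; σ2 onset /k/, coda /j/ ok → permitted

/kfa.min/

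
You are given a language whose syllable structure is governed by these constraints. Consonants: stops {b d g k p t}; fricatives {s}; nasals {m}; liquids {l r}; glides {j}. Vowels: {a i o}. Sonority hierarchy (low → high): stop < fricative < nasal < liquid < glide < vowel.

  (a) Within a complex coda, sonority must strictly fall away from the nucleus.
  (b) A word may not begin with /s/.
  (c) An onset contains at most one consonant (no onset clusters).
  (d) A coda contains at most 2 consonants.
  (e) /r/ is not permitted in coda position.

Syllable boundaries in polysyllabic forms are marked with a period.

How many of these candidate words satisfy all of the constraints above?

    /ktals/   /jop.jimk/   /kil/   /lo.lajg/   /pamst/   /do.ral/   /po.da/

5

/ktals/ — violates constraint (c): syllable 1 onset /kt/ has 2 consonants (> 1) → illicit
/jop.jimk/ — σ1 onset /j/, coda /p/ ok; σ2 onset /j/, coda /mk/ (3→1 falls) ok → licit
/kil/ — σ1 onset /k/, coda /l/ ok → licit
/lo.lajg/ — σ1 onset /l/, coda /∅/ ok; σ2 onset /l/, coda /jg/ (5→1 falls) ok → licit
/pamst/ — violates constraint (d): syllable 1 coda /mst/ has 3 consonants (> 2) → illicit
/do.ral/ — σ1 onset /d/, coda /∅/ ok; σ2 onset /r/, coda /l/ ok → licit
/po.da/ — σ1 onset /p/, coda /∅/ ok; σ2 onset /d/, coda /∅/ ok → licit
Licit: /jop.jimk/, /kil/, /lo.lajg/, /do.ral/, /po.da/ → 5.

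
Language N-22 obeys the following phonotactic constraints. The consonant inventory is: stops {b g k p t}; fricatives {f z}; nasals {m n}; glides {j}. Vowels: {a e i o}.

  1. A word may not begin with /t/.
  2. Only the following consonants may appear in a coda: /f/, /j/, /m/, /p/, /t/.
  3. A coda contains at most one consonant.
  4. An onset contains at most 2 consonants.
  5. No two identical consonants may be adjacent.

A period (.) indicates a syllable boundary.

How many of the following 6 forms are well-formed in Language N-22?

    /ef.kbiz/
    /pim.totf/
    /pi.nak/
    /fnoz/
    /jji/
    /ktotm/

/ef.kbiz/ — violates constraint 2: syllable 2 coda contains /z/, which is not a licensed coda consonant → ill-formed
/pim.totf/ — violates constraint 3: syllable 2 coda /tf/ has 2 consonants (> 1) → ill-formed
/pi.nak/ — violates constraint 2: syllable 2 coda contains /k/, which is not a licensed coda consonant → ill-formed
/fnoz/ — violates constraint 2: syllable 1 coda contains /z/, which is not a licensed coda consonant → ill-formed
/jji/ — violates constraint 5: adjacent identical consonants /jj/ → ill-formed
/ktotm/ — violates constraint 3: syllable 1 coda /tm/ has 2 consonants (> 1) → ill-formed
No form is well-formed → 0.

0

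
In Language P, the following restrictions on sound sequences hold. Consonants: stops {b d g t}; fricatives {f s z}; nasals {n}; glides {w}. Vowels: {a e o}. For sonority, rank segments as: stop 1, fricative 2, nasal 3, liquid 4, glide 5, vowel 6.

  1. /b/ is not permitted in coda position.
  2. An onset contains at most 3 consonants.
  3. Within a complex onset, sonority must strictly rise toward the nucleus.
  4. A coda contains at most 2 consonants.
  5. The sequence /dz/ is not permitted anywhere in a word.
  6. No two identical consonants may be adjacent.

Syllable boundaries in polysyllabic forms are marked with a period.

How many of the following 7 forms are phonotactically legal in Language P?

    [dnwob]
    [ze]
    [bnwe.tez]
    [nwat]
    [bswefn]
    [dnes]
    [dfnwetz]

[dnwob] — violates constraint 1: syllable 1 coda contains /b/ → phonotactically illegal
[ze] — σ1 onset /z/, coda /∅/ ok → phonotactically legal
[bnwe.tez] — σ1 onset /bnw/ (1→3→5 rises), coda /∅/ ok; σ2 onset /t/, coda /z/ ok → phonotactically legal
[nwat] — σ1 onset /nw/ (3→5 rises), coda /t/ ok → phonotactically legal
[bswefn] — σ1 onset /bsw/ (1→2→5 rises), coda /fn/ (2C) ok → phonotactically legal
[dnes] — σ1 onset /dn/ (1→3 rises), coda /s/ ok → phonotactically legal
[dfnwetz] — violates constraint 2: syllable 1 onset /dfnw/ has 4 consonants (> 3) → phonotactically illegal
Phonotactically legal: [ze], [bnwe.tez], [nwat], [bswefn], [dnes] → 5.

5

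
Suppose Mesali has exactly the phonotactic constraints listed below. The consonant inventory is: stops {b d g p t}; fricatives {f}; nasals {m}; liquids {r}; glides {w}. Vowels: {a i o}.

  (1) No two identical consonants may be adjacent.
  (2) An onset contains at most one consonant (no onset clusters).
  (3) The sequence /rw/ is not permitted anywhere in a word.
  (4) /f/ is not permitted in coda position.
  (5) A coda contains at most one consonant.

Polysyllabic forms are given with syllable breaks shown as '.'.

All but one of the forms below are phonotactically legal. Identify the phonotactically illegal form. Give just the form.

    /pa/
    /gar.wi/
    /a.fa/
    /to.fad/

/gar.wi/

/pa/ — σ1 onset /p/, coda /∅/ ok → phonotactically legal
/gar.wi/ — violates constraint 3: contains banned sequence /rw/ → phonotactically illegal
/a.fa/ — σ1 onset /∅/, coda /∅/ ok; σ2 onset /f/, coda /∅/ ok → phonotactically legal
/to.fad/ — σ1 onset /t/, coda /∅/ ok; σ2 onset /f/, coda /d/ ok → phonotactically legal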